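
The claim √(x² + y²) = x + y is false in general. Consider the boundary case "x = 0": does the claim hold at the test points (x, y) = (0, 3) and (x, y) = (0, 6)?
At (0, 3): LHS = 3, RHS = 3 → equal
At (0, 6): LHS = 6, RHS = 6 → equal

So the claim does hold at both of these boundary points, even though it is not an identity.

Answer: Yes, holds at both test points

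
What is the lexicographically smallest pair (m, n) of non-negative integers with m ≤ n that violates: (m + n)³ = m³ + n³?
At (0, 5): both sides equal 125, so it holds there.

Substituting (1, 1) into the claim:
LHS = (1 + 1)³ = 8
RHS = 1³ + 1³ = 2

Since LHS ≠ RHS, this pair disproves the claim, and no lexicographically smaller pair (m ≤ n, non-negative integers) does.

For instance (4, 6) is also a counterexample (LHS = 1000, RHS = 280), but it's lexicographically larger.

Answer: (m, n) = (1, 1)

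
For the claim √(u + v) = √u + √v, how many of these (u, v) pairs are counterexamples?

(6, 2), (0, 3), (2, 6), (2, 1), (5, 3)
Testing each pair:
(6, 2): LHS = 2·√(2) ≈ 2.828, RHS = √(2) + √(6) ≈ 3.864 → counterexample
(0, 3): LHS = √(3) ≈ 1.732, RHS = √(3) ≈ 1.732 → satisfies claim
(2, 6): LHS = 2·√(2) ≈ 2.828, RHS = √(2) + √(6) ≈ 3.864 → counterexample
(2, 1): LHS = √(3) ≈ 1.732, RHS = 1 + √(2) ≈ 2.414 → counterexample
(5, 3): LHS = 2·√(2) ≈ 2.828, RHS = √(3) + √(5) ≈ 3.968 → counterexample

That makes 4 counterexamples.

Answer: 4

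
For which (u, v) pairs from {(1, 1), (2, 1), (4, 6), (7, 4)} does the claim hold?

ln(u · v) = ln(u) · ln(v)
(1, 1)

Testing each pair:
(1, 1): LHS = 0, RHS = 0 → holds
(2, 1): LHS = ln(2) ≈ 0.6931, RHS = 0 → fails
(4, 6): LHS = ln(24) ≈ 3.178, RHS = ln(4)·ln(6) ≈ 2.484 → fails
(7, 4): LHS = ln(28) ≈ 3.332, RHS = ln(4)·ln(7) ≈ 2.698 → fails

1 of 4 pairs satisfies the claim.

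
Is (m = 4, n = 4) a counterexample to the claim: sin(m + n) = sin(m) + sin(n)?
Yes

Substituting m = 4, n = 4:
LHS = sin(4 + 4) = sin(8) ≈ 0.9894
RHS = sin(4) + sin(4) = 2·sin(4) ≈ -1.514

Since LHS ≠ RHS, this pair disproves the claim.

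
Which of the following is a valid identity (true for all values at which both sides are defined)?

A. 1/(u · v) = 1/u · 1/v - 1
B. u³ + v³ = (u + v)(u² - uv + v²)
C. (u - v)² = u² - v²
B

A: fails at (3, 3) — LHS = 1/9, RHS = -8/9.
B: holds — e.g. at (4, 6), both sides equal 280.
C: fails at (2, 5) — LHS = 9, RHS = -21.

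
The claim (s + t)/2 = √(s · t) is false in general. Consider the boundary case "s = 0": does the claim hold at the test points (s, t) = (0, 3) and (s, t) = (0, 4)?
At (0, 3): LHS = 3/2 ≠ RHS = 0
At (0, 4): LHS = 2 ≠ RHS = 0

Answer: No, fails at both test points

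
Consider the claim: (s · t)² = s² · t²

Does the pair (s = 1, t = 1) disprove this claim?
Substituting s = 1, t = 1:
LHS = (1 · 1)² = 1
RHS = 1² · 1² = 1

The sides agree, so this pair does not disprove the claim.

Answer: No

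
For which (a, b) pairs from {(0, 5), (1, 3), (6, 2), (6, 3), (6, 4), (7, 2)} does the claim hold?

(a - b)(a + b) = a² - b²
Testing each pair:
(0, 5): LHS = -25, RHS = -25 → holds
(1, 3): LHS = -8, RHS = -8 → holds
(6, 2): LHS = 32, RHS = 32 → holds
(6, 3): LHS = 27, RHS = 27 → holds
(6, 4): LHS = 20, RHS = 20 → holds
(7, 2): LHS = 45, RHS = 45 → holds

Every pair satisfies the claim.

Answer: All pairs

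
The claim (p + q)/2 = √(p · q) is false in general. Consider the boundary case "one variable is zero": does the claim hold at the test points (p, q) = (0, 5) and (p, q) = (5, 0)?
No, fails at both test points

At (0, 5): LHS = 5/2 ≠ RHS = 0
At (5, 0): LHS = 5/2 ≠ RHS = 0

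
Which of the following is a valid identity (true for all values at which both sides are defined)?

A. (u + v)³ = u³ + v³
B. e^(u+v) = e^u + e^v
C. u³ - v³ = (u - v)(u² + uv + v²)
C

A: fails at (4, 4) — LHS = 512, RHS = 128.
B: fails at (1, 1) — LHS = e^2 ≈ 7.389, RHS = 2·e ≈ 5.437.
C: holds — e.g. at (3, 3), both sides equal 0.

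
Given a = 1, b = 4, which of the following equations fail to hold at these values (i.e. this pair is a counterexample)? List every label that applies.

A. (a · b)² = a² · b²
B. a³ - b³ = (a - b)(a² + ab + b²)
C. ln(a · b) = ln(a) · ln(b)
Evaluating each claim at the given values:
A. LHS = 16, RHS = 16 → holds here (LHS = RHS)
B. LHS = -63, RHS = -63 → holds here (LHS = RHS)
C. LHS = ln(4) ≈ 1.386, RHS = 0 → fails here (LHS ≠ RHS)

Answer: C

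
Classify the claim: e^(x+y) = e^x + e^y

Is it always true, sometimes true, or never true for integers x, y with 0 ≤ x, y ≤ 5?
The claim fails for every pair in the range. For instance at (x, y) = (1, 3): LHS = e^4 ≈ 54.6, RHS = e + e^3 ≈ 22.8.

Answer: Never true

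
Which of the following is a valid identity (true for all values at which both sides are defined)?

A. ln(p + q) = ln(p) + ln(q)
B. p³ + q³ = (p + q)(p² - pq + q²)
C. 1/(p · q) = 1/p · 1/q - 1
A: fails at (2, 5) — LHS = ln(7) ≈ 1.946, RHS = ln(2) + ln(5) ≈ 2.303.
B: holds — e.g. at (3, 4), both sides equal 91.
C: fails at (1, 2) — LHS = 1/2, RHS = -1/2.

Answer: B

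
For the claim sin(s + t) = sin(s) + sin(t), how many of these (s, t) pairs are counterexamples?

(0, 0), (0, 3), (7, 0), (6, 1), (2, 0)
1

Testing each pair:
(0, 0): LHS = 0, RHS = 0 → satisfies claim
(0, 3): LHS = sin(3) ≈ 0.1411, RHS = sin(3) ≈ 0.1411 → satisfies claim
(7, 0): LHS = sin(7) ≈ 0.657, RHS = sin(7) ≈ 0.657 → satisfies claim
(6, 1): LHS = sin(7) ≈ 0.657, RHS = sin(6) + sin(1) ≈ 0.5621 → counterexample
(2, 0): LHS = sin(2) ≈ 0.9093, RHS = sin(2) ≈ 0.9093 → satisfies claim

That makes 1 counterexample.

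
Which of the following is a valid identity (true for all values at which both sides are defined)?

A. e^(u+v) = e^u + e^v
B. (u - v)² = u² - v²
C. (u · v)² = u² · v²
C

A: fails at (1, 1) — LHS = e^2 ≈ 7.389, RHS = 2·e ≈ 5.437.
B: fails at (1, 5) — LHS = 16, RHS = -24.
C: holds — e.g. at (5, 8), both sides equal 1600.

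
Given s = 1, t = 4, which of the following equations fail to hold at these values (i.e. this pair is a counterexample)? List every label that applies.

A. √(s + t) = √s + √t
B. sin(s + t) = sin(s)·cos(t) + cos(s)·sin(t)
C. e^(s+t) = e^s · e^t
Evaluating each claim at the given values:
A. LHS = √(5) ≈ 2.236, RHS = 3 → fails here (LHS ≠ RHS)
B. LHS = sin(5) ≈ -0.9589, RHS = sin(1)·cos(4) + sin(4)·cos(1) ≈ -0.9589 → holds here (LHS = RHS)
C. LHS = e^5 ≈ 148.4, RHS = e^5 ≈ 148.4 → holds here (LHS = RHS)

Answer: A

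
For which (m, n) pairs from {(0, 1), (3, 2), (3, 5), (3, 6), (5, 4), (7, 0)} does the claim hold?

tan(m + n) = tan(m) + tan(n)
Testing each pair:
(0, 1): LHS = tan(1) ≈ 1.557, RHS = tan(1) ≈ 1.557 → holds
(3, 2): LHS = tan(5) ≈ -3.381, RHS = tan(2) + tan(3) ≈ -2.328 → fails
(3, 5): LHS = tan(8) ≈ -6.8, RHS = tan(5) + tan(3) ≈ -3.523 → fails
(3, 6): LHS = tan(9) ≈ -0.4523, RHS = tan(6) + tan(3) ≈ -0.4336 → fails
(5, 4): LHS = tan(9) ≈ -0.4523, RHS = tan(5) + tan(4) ≈ -2.223 → fails
(7, 0): LHS = tan(7) ≈ 0.8714, RHS = tan(7) ≈ 0.8714 → holds

2 of 6 pairs satisfy the claim.

Answer: (0, 1), (7, 0)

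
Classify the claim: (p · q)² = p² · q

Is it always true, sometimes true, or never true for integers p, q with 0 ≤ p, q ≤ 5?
It holds at (p, q) = (5, 1) (both sides equal 25), but fails at (p, q) = (1, 4) (LHS = 16, RHS = 4).

Answer: Sometimes true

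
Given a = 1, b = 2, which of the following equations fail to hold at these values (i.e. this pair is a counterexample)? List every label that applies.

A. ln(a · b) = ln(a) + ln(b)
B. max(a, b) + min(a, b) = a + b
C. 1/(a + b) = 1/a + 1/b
C

Evaluating each claim at the given values:
A. LHS = ln(2) ≈ 0.6931, RHS = ln(2) ≈ 0.6931 → holds here (LHS = RHS)
B. LHS = 3, RHS = 3 → holds here (LHS = RHS)
C. LHS = 1/3, RHS = 3/2 → fails here (LHS ≠ RHS)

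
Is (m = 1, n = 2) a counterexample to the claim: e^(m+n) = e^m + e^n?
Substituting m = 1, n = 2:
LHS = e^(1+2) = e^3 ≈ 20.09
RHS = e^1 + e^2 = e + e^2 ≈ 10.11

Since LHS ≠ RHS, this pair disproves the claim.

Answer: Yes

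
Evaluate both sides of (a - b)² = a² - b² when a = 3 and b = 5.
LHS = (3 - 5)² = 4
RHS = 3² - 5² = -16

LHS ≠ RHS, so the equation does not hold here.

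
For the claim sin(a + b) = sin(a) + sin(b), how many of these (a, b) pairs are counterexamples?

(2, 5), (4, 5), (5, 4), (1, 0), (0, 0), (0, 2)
3

Testing each pair:
(2, 5): LHS = sin(7) ≈ 0.657, RHS = sin(5) + sin(2) ≈ -0.04963 → counterexample
(4, 5): LHS = sin(9) ≈ 0.4121, RHS = sin(5) + sin(4) ≈ -1.716 → counterexample
(5, 4): LHS = sin(9) ≈ 0.4121, RHS = sin(5) + sin(4) ≈ -1.716 → counterexample
(1, 0): LHS = sin(1) ≈ 0.8415, RHS = sin(1) ≈ 0.8415 → satisfies claim
(0, 0): LHS = 0, RHS = 0 → satisfies claim
(0, 2): LHS = sin(2) ≈ 0.9093, RHS = sin(2) ≈ 0.9093 → satisfies claim

That makes 3 counterexamples.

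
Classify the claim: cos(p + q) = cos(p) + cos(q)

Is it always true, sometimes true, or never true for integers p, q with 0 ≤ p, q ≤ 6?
The claim fails for every pair in the range. For instance at (p, q) = (3, 2): LHS = cos(5) ≈ 0.2837, RHS = cos(3) + cos(2) ≈ -1.406.

Answer: Never true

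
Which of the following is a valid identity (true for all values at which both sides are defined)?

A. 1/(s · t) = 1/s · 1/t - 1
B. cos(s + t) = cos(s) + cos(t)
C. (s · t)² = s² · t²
A: fails at (3, 4) — LHS = 1/12, RHS = -11/12.
B: fails at (3, 3) — LHS = cos(6) ≈ 0.9602, RHS = 2·cos(3) ≈ -1.98.
C: holds — e.g. at (1, 3), both sides equal 9.

Answer: C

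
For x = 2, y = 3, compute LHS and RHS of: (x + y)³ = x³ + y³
LHS = (2 + 3)³ = 125
RHS = 2³ + 3³ = 35

LHS ≠ RHS, so the equation does not hold here.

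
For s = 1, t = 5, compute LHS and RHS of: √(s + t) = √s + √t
LHS = √(1 + 5) = √(6) ≈ 2.449
RHS = √1 + √5 = 1 + √(5) ≈ 3.236

LHS ≠ RHS (they differ by about 0.7866), so the equation does not hold here.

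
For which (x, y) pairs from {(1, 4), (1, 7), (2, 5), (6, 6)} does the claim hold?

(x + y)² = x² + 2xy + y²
Testing each pair:
(1, 4): LHS = 25, RHS = 25 → holds
(1, 7): LHS = 64, RHS = 64 → holds
(2, 5): LHS = 49, RHS = 49 → holds
(6, 6): LHS = 144, RHS = 144 → holds

Every pair satisfies the claim.

Answer: All pairs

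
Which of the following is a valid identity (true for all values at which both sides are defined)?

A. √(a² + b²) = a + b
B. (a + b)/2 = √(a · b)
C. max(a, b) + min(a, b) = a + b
C

A: fails at (3, 7) — LHS = √(58) ≈ 7.616, RHS = 10.
B: fails at (1, 2) — LHS = 3/2, RHS = √(2) ≈ 1.414.
C: holds — e.g. at (2, 7), both sides equal 9.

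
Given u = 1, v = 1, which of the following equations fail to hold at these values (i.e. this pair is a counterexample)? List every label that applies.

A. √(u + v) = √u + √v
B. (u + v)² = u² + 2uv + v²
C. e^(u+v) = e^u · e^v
A

Evaluating each claim at the given values:
A. LHS = √(2) ≈ 1.414, RHS = 2 → fails here (LHS ≠ RHS)
B. LHS = 4, RHS = 4 → holds here (LHS = RHS)
C. LHS = e^2 ≈ 7.389, RHS = e^2 ≈ 7.389 → holds here (LHS = RHS)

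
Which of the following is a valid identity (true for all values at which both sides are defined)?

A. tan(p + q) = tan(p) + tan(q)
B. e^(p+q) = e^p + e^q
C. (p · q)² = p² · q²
A: fails at (1, 3) — LHS = tan(4) ≈ 1.158, RHS = tan(3) + tan(1) ≈ 1.415.
B: fails at (3, 5) — LHS = e^8 ≈ 2981, RHS = e^3 + e^5 ≈ 168.5.
C: holds — e.g. at (4, 4), both sides equal 256.

Answer: C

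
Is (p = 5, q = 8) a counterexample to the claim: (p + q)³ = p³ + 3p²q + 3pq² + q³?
No

Substituting p = 5, q = 8:
LHS = (5 + 8)³ = 2197
RHS = 5³ + 3·5²·8 + 3·5·8² + 8³ = 2197

The sides agree, so this pair does not disprove the claim.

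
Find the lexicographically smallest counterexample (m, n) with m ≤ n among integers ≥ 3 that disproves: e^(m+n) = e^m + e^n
(m, n) = (3, 3)

Substituting (3, 3) into the claim:
LHS = e^(3+3) = e^6 ≈ 403.4
RHS = e^3 + e^3 = 2·e^3 ≈ 40.17

Since LHS ≠ RHS, this pair disproves the claim, and no lexicographically smaller pair (m ≤ n, integers ≥ 3) does.

For instance (3, 4) is also a counterexample (LHS = e^7 ≈ 1097, RHS = e^3 + e^4 ≈ 74.68), but it's lexicographically larger.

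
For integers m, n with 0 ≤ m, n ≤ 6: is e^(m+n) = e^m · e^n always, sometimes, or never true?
The identity holds for every pair in the range. For instance at (m, n) = (4, 1): both sides equal e^5 ≈ 148.4.

Answer: Always true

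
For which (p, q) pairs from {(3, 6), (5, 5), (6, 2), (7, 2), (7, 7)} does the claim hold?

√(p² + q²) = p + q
None

Testing each pair:
(3, 6): LHS = 3·√(5) ≈ 6.708, RHS = 9 → fails
(5, 5): LHS = 5·√(2) ≈ 7.071, RHS = 10 → fails
(6, 2): LHS = 2·√(10) ≈ 6.325, RHS = 8 → fails
(7, 2): LHS = √(53) ≈ 7.28, RHS = 9 → fails
(7, 7): LHS = 7·√(2) ≈ 9.899, RHS = 14 → fails

No pair satisfies the claim.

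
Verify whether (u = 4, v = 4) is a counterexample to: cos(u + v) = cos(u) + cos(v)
Substituting u = 4, v = 4:
LHS = cos(4 + 4) = cos(8) ≈ -0.1455
RHS = cos(4) + cos(4) = 2·cos(4) ≈ -1.307

Since LHS ≠ RHS, this pair disproves the claim.

Answer: Yes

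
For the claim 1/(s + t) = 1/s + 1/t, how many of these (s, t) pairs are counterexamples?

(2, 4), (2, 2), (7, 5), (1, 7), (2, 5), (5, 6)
Testing each pair:
(2, 4): LHS = 1/6, RHS = 3/4 → counterexample
(2, 2): LHS = 1/4, RHS = 1 → counterexample
(7, 5): LHS = 1/12, RHS = 12/35 → counterexample
(1, 7): LHS = 1/8, RHS = 8/7 → counterexample
(2, 5): LHS = 1/7, RHS = 7/10 → counterexample
(5, 6): LHS = 1/11, RHS = 11/30 → counterexample

That makes 6 counterexamples.

Answer: 6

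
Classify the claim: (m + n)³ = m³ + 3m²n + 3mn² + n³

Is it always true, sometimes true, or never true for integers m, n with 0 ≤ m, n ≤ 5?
Always true

The identity holds for every pair in the range. For instance at (m, n) = (4, 3): both sides equal 343.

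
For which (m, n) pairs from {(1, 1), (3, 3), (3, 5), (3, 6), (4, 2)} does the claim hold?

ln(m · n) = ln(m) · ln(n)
(1, 1)

Testing each pair:
(1, 1): LHS = 0, RHS = 0 → holds
(3, 3): LHS = ln(9) ≈ 2.197, RHS = ln(3)² ≈ 1.207 → fails
(3, 5): LHS = ln(15) ≈ 2.708, RHS = ln(3)·ln(5) ≈ 1.768 → fails
(3, 6): LHS = ln(18) ≈ 2.89, RHS = ln(3)·ln(6) ≈ 1.968 → fails
(4, 2): LHS = ln(8) ≈ 2.079, RHS = ln(2)·ln(4) ≈ 0.9609 → fails

1 of 5 pairs satisfies the claim.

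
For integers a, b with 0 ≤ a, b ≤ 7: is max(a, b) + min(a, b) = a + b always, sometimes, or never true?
The identity holds for every pair in the range. For instance at (a, b) = (7, 7): both sides equal 14.

Answer: Always true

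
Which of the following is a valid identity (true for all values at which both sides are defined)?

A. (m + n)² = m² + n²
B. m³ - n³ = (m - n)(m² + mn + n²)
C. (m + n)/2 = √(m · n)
B

A: fails at (3, 4) — LHS = 49, RHS = 25.
B: holds — e.g. at (2, 5), both sides equal -117.
C: fails at (2, 4) — LHS = 3, RHS = 2·√(2) ≈ 2.828.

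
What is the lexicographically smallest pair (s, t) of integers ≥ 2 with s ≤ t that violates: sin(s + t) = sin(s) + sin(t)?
(s, t) = (2, 2)

Substituting (2, 2) into the claim:
LHS = sin(2 + 2) = sin(4) ≈ -0.7568
RHS = sin(2) + sin(2) = 2·sin(2) ≈ 1.819

Since LHS ≠ RHS, this pair disproves the claim, and no lexicographically smaller pair (s ≤ t, integers ≥ 2) does.

For instance (6, 6) is also a counterexample (LHS = sin(12) ≈ -0.5366, RHS = 2·sin(6) ≈ -0.5588), but it's lexicographically larger.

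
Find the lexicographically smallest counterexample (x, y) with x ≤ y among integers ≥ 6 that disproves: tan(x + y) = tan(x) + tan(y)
Substituting (6, 6) into the claim:
LHS = tan(6 + 6) = tan(12) ≈ -0.6359
RHS = tan(6) + tan(6) = 2·tan(6) ≈ -0.582

Since LHS ≠ RHS, this pair disproves the claim, and no lexicographically smaller pair (x ≤ y, integers ≥ 6) does.

For instance (9, 12) is also a counterexample (LHS = tan(21) ≈ -1.527, RHS = tan(12) + tan(9) ≈ -1.088), but it's lexicographically larger.

Answer: (x, y) = (6, 6)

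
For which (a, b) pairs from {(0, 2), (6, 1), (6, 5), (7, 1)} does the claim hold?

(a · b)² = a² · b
(0, 2), (6, 1), (7, 1)

Testing each pair:
(0, 2): LHS = 0, RHS = 0 → holds
(6, 1): LHS = 36, RHS = 36 → holds
(6, 5): LHS = 900, RHS = 180 → fails
(7, 1): LHS = 49, RHS = 49 → holds

3 of 4 pairs satisfy the claim.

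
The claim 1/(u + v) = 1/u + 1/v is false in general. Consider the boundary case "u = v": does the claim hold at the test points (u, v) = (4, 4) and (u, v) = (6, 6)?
At (4, 4): LHS = 1/8 ≠ RHS = 1/2
At (6, 6): LHS = 1/12 ≠ RHS = 1/3

Answer: No, fails at both test points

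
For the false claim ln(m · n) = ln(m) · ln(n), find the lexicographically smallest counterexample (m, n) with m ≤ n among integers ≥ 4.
Substituting (4, 4) into the claim:
LHS = ln(4 · 4) = ln(16) ≈ 2.773
RHS = ln(4) · ln(4) = ln(4)² ≈ 1.922

Since LHS ≠ RHS, this pair disproves the claim, and no lexicographically smaller pair (m ≤ n, integers ≥ 4) does.

For instance (4, 5) is also a counterexample (LHS = ln(20) ≈ 2.996, RHS = ln(4)·ln(5) ≈ 2.231), but it's lexicographically larger.

Answer: (m, n) = (4, 4)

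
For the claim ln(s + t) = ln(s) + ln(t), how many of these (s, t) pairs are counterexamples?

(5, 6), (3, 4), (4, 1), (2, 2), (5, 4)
4

Testing each pair:
(5, 6): LHS = ln(11) ≈ 2.398, RHS = ln(5) + ln(6) ≈ 3.401 → counterexample
(3, 4): LHS = ln(7) ≈ 1.946, RHS = ln(3) + ln(4) ≈ 2.485 → counterexample
(4, 1): LHS = ln(5) ≈ 1.609, RHS = ln(4) ≈ 1.386 → counterexample
(2, 2): LHS = ln(4) ≈ 1.386, RHS = 2·ln(2) ≈ 1.386 → satisfies claim
(5, 4): LHS = ln(9) ≈ 2.197, RHS = ln(4) + ln(5) ≈ 2.996 → counterexample

That makes 4 counterexamples.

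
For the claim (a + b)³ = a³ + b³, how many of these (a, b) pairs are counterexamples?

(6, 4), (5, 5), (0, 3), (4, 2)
3

Testing each pair:
(6, 4): LHS = 1000, RHS = 280 → counterexample
(5, 5): LHS = 1000, RHS = 250 → counterexample
(0, 3): LHS = 27, RHS = 27 → satisfies claim
(4, 2): LHS = 216, RHS = 72 → counterexample

That makes 3 counterexamples.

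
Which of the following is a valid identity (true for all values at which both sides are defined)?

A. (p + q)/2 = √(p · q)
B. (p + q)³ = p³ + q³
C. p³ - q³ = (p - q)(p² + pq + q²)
A: fails at (1, 3) — LHS = 2, RHS = √(3) ≈ 1.732.
B: fails at (2, 5) — LHS = 343, RHS = 133.
C: holds — e.g. at (2, 2), both sides equal 0.

Answer: C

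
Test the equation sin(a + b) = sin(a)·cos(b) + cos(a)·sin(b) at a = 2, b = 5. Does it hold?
Holds

Substituting a = 2, b = 5:

LHS = sin(2 + 5) = sin(7) ≈ 0.657
RHS = sin(2)·cos(5) + cos(2)·sin(5) = sin(2)·cos(5) + sin(5)·cos(2) ≈ 0.657

LHS = RHS, so the equation holds at this point.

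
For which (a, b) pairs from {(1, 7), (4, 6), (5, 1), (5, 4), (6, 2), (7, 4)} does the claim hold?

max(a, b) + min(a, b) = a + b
Testing each pair:
(1, 7): LHS = 8, RHS = 8 → holds
(4, 6): LHS = 10, RHS = 10 → holds
(5, 1): LHS = 6, RHS = 6 → holds
(5, 4): LHS = 9, RHS = 9 → holds
(6, 2): LHS = 8, RHS = 8 → holds
(7, 4): LHS = 11, RHS = 11 → holds

Every pair satisfies the claim.

Answer: All pairs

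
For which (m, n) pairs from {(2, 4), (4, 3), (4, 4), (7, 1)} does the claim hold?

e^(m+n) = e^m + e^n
Testing each pair:
(2, 4): LHS = e^6 ≈ 403.4, RHS = e^2 + e^4 ≈ 61.99 → fails
(4, 3): LHS = e^7 ≈ 1097, RHS = e^3 + e^4 ≈ 74.68 → fails
(4, 4): LHS = e^8 ≈ 2981, RHS = 2·e^4 ≈ 109.2 → fails
(7, 1): LHS = e^8 ≈ 2981, RHS = e + e^7 ≈ 1099 → fails

No pair satisfies the claim.

Answer: None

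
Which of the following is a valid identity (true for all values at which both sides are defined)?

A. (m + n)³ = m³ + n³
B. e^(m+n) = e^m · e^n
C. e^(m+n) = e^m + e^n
A: fails at (1, 4) — LHS = 125, RHS = 65.
B: holds — e.g. at (1, 5), both sides equal e^6 ≈ 403.4.
C: fails at (3, 4) — LHS = e^7 ≈ 1097, RHS = e^3 + e^4 ≈ 74.68.

Answer: B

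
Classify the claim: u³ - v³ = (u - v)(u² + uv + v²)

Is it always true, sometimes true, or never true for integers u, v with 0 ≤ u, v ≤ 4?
Always true

The identity holds for every pair in the range. For instance at (u, v) = (3, 2): both sides equal 19.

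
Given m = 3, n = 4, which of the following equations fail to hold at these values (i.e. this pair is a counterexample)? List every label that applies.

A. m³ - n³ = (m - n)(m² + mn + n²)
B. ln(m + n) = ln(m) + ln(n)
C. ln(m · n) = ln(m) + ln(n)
Evaluating each claim at the given values:
A. LHS = -37, RHS = -37 → holds here (LHS = RHS)
B. LHS = ln(7) ≈ 1.946, RHS = ln(3) + ln(4) ≈ 2.485 → fails here (LHS ≠ RHS)
C. LHS = ln(12) ≈ 2.485, RHS = ln(3) + ln(4) ≈ 2.485 → holds here (LHS = RHS)

Answer: B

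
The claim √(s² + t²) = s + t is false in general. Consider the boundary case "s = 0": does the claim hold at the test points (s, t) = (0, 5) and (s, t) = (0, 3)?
At (0, 5): LHS = 5, RHS = 5 → equal
At (0, 3): LHS = 3, RHS = 3 → equal

So the claim does hold at both of these boundary points, even though it is not an identity.

Answer: Yes, holds at both test points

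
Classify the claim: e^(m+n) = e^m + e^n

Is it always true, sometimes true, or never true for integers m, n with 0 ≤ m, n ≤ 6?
The claim fails for every pair in the range. For instance at (m, n) = (2, 3): LHS = e^5 ≈ 148.4, RHS = e^2 + e^3 ≈ 27.47.

Answer: Never true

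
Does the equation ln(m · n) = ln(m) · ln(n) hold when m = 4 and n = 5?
Substituting m = 4, n = 5:

LHS = ln(4 · 5) = ln(20) ≈ 2.996
RHS = ln(4) · ln(5) ≈ 2.231

LHS ≠ RHS, so the equation does not hold at this point.

Answer: Fails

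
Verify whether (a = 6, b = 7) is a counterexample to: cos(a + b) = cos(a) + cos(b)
Yes

Substituting a = 6, b = 7:
LHS = cos(6 + 7) = cos(13) ≈ 0.9074
RHS = cos(6) + cos(7) ≈ 1.714

Since LHS ≠ RHS, this pair disproves the claim.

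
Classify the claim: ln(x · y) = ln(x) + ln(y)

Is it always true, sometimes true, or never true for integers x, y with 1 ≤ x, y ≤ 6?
Always true

The identity holds for every pair in the range. For instance at (x, y) = (1, 6): both sides equal ln(6) ≈ 1.792.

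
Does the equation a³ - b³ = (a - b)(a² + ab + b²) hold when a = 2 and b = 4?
Substituting a = 2, b = 4:

LHS = 2³ - 4³ = -56
RHS = (2 - 4)(2² + 2·4 + 4²) = -56

LHS = RHS, so the equation holds at this point.

Answer: Holds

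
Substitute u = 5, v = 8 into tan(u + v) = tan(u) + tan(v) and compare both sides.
LHS = tan(5 + 8) = tan(13) ≈ 0.463
RHS = tan(5) + tan(8) ≈ -10.18

LHS ≠ RHS (they differ by about 10.64), so the equation does not hold here.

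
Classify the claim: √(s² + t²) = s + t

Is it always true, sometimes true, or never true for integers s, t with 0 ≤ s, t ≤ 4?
Sometimes true

It holds at (s, t) = (0, 0) (both sides equal 0), but fails at (s, t) = (1, 3) (LHS = √(10) ≈ 3.162, RHS = 4).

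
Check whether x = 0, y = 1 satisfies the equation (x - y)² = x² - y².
Fails

Substituting x = 0, y = 1:

LHS = (0 - 1)² = 1
RHS = 0² - 1² = -1

LHS ≠ RHS, so the equation does not hold at this point.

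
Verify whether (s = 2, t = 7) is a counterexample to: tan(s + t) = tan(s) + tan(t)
Substituting s = 2, t = 7:
LHS = tan(2 + 7) = tan(9) ≈ -0.4523
RHS = tan(2) + tan(7) ≈ -1.314

Since LHS ≠ RHS, this pair disproves the claim.

Answer: Yes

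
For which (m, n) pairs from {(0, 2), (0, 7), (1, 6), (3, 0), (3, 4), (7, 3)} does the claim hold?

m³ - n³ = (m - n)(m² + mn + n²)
Testing each pair:
(0, 2): LHS = -8, RHS = -8 → holds
(0, 7): LHS = -343, RHS = -343 → holds
(1, 6): LHS = -215, RHS = -215 → holds
(3, 0): LHS = 27, RHS = 27 → holds
(3, 4): LHS = -37, RHS = -37 → holds
(7, 3): LHS = 316, RHS = 316 → holds

Every pair satisfies the claim.

Answer: All pairs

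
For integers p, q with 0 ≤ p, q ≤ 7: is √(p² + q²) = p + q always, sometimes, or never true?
Sometimes true

It holds at (p, q) = (0, 7) (both sides equal 7), but fails at (p, q) = (3, 2) (LHS = √(13) ≈ 3.606, RHS = 5).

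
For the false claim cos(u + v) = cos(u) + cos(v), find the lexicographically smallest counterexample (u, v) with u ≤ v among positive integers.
(u, v) = (1, 1)

Substituting (1, 1) into the claim:
LHS = cos(1 + 1) = cos(2) ≈ -0.4161
RHS = cos(1) + cos(1) = 2·cos(1) ≈ 1.081

Since LHS ≠ RHS, this pair disproves the claim, and no lexicographically smaller pair (u ≤ v, positive integers) does.

For instance (4, 6) is also a counterexample (LHS = cos(10) ≈ -0.8391, RHS = cos(4) + cos(6) ≈ 0.3065), but it's lexicographically larger.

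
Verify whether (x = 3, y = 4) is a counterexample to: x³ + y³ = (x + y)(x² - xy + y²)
No

Substituting x = 3, y = 4:
LHS = 3³ + 4³ = 91
RHS = (3 + 4)(3² - 3·4 + 4²) = 91

The sides agree, so this pair does not disprove the claim.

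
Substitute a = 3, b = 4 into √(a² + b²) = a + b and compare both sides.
LHS = √(3² + 4²) = 5
RHS = 3 + 4 = 7

LHS ≠ RHS, so the equation does not hold here.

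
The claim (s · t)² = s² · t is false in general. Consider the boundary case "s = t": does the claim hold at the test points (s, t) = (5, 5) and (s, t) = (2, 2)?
No, fails at both test points

At (5, 5): LHS = 625 ≠ RHS = 125
At (2, 2): LHS = 16 ≠ RHS = 8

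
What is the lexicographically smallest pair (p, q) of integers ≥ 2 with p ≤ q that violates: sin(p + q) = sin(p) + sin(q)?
Substituting (2, 2) into the claim:
LHS = sin(2 + 2) = sin(4) ≈ -0.7568
RHS = sin(2) + sin(2) = 2·sin(2) ≈ 1.819

Since LHS ≠ RHS, this pair disproves the claim, and no lexicographically smaller pair (p ≤ q, integers ≥ 2) does.

For instance (3, 9) is also a counterexample (LHS = sin(12) ≈ -0.5366, RHS = sin(3) + sin(9) ≈ 0.5532), but it's lexicographically larger.

Answer: (p, q) = (2, 2)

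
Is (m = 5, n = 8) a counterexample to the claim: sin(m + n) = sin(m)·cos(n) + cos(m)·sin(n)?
Substituting m = 5, n = 8:
LHS = sin(5 + 8) = sin(13) ≈ 0.4202
RHS = sin(5)·cos(8) + cos(5)·sin(8) = sin(5)·cos(8) + sin(8)·cos(5) ≈ 0.4202

The sides agree, so this pair does not disprove the claim.

Answer: No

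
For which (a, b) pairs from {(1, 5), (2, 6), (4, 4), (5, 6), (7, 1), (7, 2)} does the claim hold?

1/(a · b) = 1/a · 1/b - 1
None

Testing each pair:
(1, 5): LHS = 1/5, RHS = -4/5 → fails
(2, 6): LHS = 1/12, RHS = -11/12 → fails
(4, 4): LHS = 1/16, RHS = -15/16 → fails
(5, 6): LHS = 1/30, RHS = -29/30 → fails
(7, 1): LHS = 1/7, RHS = -6/7 → fails
(7, 2): LHS = 1/14, RHS = -13/14 → fails

No pair satisfies the claim.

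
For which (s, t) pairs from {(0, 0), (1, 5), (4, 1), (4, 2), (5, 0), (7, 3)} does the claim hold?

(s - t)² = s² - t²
(0, 0), (5, 0)

Testing each pair:
(0, 0): LHS = 0, RHS = 0 → holds
(1, 5): LHS = 16, RHS = -24 → fails
(4, 1): LHS = 9, RHS = 15 → fails
(4, 2): LHS = 4, RHS = 12 → fails
(5, 0): LHS = 25, RHS = 25 → holds
(7, 3): LHS = 16, RHS = 40 → fails

2 of 6 pairs satisfy the claim.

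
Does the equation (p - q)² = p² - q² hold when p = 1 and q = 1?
Substituting p = 1, q = 1:

LHS = (1 - 1)² = 0
RHS = 1² - 1² = 0

LHS = RHS, so the equation holds at this point.

Answer: Holds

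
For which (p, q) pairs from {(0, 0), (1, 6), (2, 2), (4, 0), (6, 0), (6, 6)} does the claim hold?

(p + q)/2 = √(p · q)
(0, 0), (2, 2), (6, 6)

Testing each pair:
(0, 0): LHS = 0, RHS = 0 → holds
(1, 6): LHS = 7/2, RHS = √(6) ≈ 2.449 → fails
(2, 2): LHS = 2, RHS = 2 → holds
(4, 0): LHS = 2, RHS = 0 → fails
(6, 0): LHS = 3, RHS = 0 → fails
(6, 6): LHS = 6, RHS = 6 → holds

3 of 6 pairs satisfy the claim.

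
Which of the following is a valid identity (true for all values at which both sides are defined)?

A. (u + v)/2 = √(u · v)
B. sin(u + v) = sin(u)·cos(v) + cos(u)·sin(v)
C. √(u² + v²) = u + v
B

A: fails at (2, 4) — LHS = 3, RHS = 2·√(2) ≈ 2.828.
B: holds — e.g. at (1, 1), both sides equal sin(2) ≈ 0.9093.
C: fails at (4, 5) — LHS = √(41) ≈ 6.403, RHS = 9.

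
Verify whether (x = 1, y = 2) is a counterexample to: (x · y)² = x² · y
Substituting x = 1, y = 2:
LHS = (1 · 2)² = 4
RHS = 1² · 2 = 2

Since LHS ≠ RHS, this pair disproves the claim.

Answer: Yes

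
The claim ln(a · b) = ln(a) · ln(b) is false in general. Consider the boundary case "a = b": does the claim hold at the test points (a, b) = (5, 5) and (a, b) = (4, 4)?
At (5, 5): LHS = ln(25) ≈ 3.219 ≠ RHS = ln(5)² ≈ 2.59
At (4, 4): LHS = ln(16) ≈ 2.773 ≠ RHS = ln(4)² ≈ 1.922

Answer: No, fails at both test points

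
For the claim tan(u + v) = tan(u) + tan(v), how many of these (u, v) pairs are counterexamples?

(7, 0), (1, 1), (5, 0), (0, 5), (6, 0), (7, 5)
2

Testing each pair:
(7, 0): LHS = tan(7) ≈ 0.8714, RHS = tan(7) ≈ 0.8714 → satisfies claim
(1, 1): LHS = tan(2) ≈ -2.185, RHS = 2·tan(1) ≈ 3.115 → counterexample
(5, 0): LHS = tan(5) ≈ -3.381, RHS = tan(5) ≈ -3.381 → satisfies claim
(0, 5): LHS = tan(5) ≈ -3.381, RHS = tan(5) ≈ -3.381 → satisfies claim
(6, 0): LHS = tan(6) ≈ -0.291, RHS = tan(6) ≈ -0.291 → satisfies claim
(7, 5): LHS = tan(12) ≈ -0.6359, RHS = tan(5) + tan(7) ≈ -2.509 → counterexample

That makes 2 counterexamples.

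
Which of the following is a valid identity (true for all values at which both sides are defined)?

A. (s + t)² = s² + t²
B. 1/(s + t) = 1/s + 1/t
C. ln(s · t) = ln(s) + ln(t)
A: fails at (2, 5) — LHS = 49, RHS = 29.
B: fails at (1, 5) — LHS = 1/6, RHS = 6/5.
C: holds — e.g. at (1, 2), both sides equal ln(2) ≈ 0.6931.

Answer: C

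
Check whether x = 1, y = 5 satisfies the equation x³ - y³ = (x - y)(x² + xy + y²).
Substituting x = 1, y = 5:

LHS = 1³ - 5³ = -124
RHS = (1 - 5)(1² + 1·5 + 5²) = -124

LHS = RHS, so the equation holds at this point.

Answer: Holds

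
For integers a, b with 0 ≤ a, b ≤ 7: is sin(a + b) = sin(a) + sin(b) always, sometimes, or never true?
It holds at (a, b) = (0, 5) (both sides equal sin(5) ≈ -0.9589), but fails at (a, b) = (1, 4) (LHS = sin(5) ≈ -0.9589, RHS = sin(4) + sin(1) ≈ 0.08467).

Answer: Sometimes true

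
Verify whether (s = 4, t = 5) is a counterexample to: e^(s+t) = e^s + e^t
Yes

Substituting s = 4, t = 5:
LHS = e^(4+5) = e^9 ≈ 8103
RHS = e^4 + e^5 ≈ 203

Since LHS ≠ RHS, this pair disproves the claim.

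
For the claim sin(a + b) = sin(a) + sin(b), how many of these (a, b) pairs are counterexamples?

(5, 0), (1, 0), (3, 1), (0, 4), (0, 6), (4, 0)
1

Testing each pair:
(5, 0): LHS = sin(5) ≈ -0.9589, RHS = sin(5) ≈ -0.9589 → satisfies claim
(1, 0): LHS = sin(1) ≈ 0.8415, RHS = sin(1) ≈ 0.8415 → satisfies claim
(3, 1): LHS = sin(4) ≈ -0.7568, RHS = sin(3) + sin(1) ≈ 0.9826 → counterexample
(0, 4): LHS = sin(4) ≈ -0.7568, RHS = sin(4) ≈ -0.7568 → satisfies claim
(0, 6): LHS = sin(6) ≈ -0.2794, RHS = sin(6) ≈ -0.2794 → satisfies claim
(4, 0): LHS = sin(4) ≈ -0.7568, RHS = sin(4) ≈ -0.7568 → satisfies claim

That makes 1 counterexample.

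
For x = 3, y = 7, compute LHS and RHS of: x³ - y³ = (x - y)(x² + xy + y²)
LHS = 3³ - 7³ = -316
RHS = (3 - 7)(3² + 3·7 + 7²) = -316

LHS = RHS: the two sides agree.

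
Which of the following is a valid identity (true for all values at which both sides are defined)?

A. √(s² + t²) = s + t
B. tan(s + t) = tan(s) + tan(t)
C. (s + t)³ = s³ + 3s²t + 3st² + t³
C

A: fails at (4, 6) — LHS = 2·√(13) ≈ 7.211, RHS = 10.
B: fails at (3, 3) — LHS = tan(6) ≈ -0.291, RHS = 2·tan(3) ≈ -0.2851.
C: holds — e.g. at (3, 5), both sides equal 512.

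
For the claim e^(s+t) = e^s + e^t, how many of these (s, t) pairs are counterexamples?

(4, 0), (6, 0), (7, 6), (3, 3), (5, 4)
5

Testing each pair:
(4, 0): LHS = e^4 ≈ 54.6, RHS = 1 + e^4 ≈ 55.6 → counterexample
(6, 0): LHS = e^6 ≈ 403.4, RHS = 1 + e^6 ≈ 404.4 → counterexample
(7, 6): LHS = e^13 ≈ 442413.4, RHS = e^6 + e^7 ≈ 1500 → counterexample
(3, 3): LHS = e^6 ≈ 403.4, RHS = 2·e^3 ≈ 40.17 → counterexample
(5, 4): LHS = e^9 ≈ 8103, RHS = e^4 + e^5 ≈ 203 → counterexample

That makes 5 counterexamples.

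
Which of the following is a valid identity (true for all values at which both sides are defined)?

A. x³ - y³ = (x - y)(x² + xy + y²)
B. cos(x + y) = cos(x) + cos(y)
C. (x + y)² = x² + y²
A

A: holds — e.g. at (1, 2), both sides equal -7.
B: fails at (1, 5) — LHS = cos(6) ≈ 0.9602, RHS = cos(5) + cos(1) ≈ 0.824.
C: fails at (2, 5) — LHS = 49, RHS = 29.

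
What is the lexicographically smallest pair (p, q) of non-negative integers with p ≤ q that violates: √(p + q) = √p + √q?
Substituting (1, 1) into the claim:
LHS = √(1 + 1) = √(2) ≈ 1.414
RHS = √1 + √1 = 2

Since LHS ≠ RHS, this pair disproves the claim, and no lexicographically smaller pair (p ≤ q, non-negative integers) does.

For instance (4, 7) is also a counterexample (LHS = √(11) ≈ 3.317, RHS = 2 + √(7) ≈ 4.646), but it's lexicographically larger.

Answer: (p, q) = (1, 1)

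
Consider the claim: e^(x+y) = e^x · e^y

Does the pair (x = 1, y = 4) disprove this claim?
No

Substituting x = 1, y = 4:
LHS = e^(1+4) = e^5 ≈ 148.4
RHS = e^1 · e^4 = e^5 ≈ 148.4

The sides agree, so this pair does not disprove the claim.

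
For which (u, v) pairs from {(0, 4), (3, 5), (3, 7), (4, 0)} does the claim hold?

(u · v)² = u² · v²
All pairs

Testing each pair:
(0, 4): LHS = 0, RHS = 0 → holds
(3, 5): LHS = 225, RHS = 225 → holds
(3, 7): LHS = 441, RHS = 441 → holds
(4, 0): LHS = 0, RHS = 0 → holds

Every pair satisfies the claim.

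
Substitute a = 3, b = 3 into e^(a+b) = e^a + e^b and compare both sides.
LHS = e^(3+3) = e^6 ≈ 403.4
RHS = e^3 + e^3 = 2·e^3 ≈ 40.17

LHS ≠ RHS (they differ by about 363.3), so the equation does not hold here.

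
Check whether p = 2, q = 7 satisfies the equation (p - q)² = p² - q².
Substituting p = 2, q = 7:

LHS = (2 - 7)² = 25
RHS = 2² - 7² = -45

LHS ≠ RHS, so the equation does not hold at this point.

Answer: Fails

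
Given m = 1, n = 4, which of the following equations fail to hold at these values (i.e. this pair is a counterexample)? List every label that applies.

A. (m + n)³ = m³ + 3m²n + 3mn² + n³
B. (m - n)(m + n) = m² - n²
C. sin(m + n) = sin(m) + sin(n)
C

Evaluating each claim at the given values:
A. LHS = 125, RHS = 125 → holds here (LHS = RHS)
B. LHS = -15, RHS = -15 → holds here (LHS = RHS)
C. LHS = sin(5) ≈ -0.9589, RHS = sin(4) + sin(1) ≈ 0.08467 → fails here (LHS ≠ RHS)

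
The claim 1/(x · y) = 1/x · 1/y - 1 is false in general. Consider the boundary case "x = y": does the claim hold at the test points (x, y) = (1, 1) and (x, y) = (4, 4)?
No, fails at both test points

At (1, 1): LHS = 1 ≠ RHS = 0
At (4, 4): LHS = 1/16 ≠ RHS = -15/16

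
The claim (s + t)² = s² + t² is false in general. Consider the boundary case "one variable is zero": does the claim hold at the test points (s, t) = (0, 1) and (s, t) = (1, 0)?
At (0, 1): LHS = 1, RHS = 1 → equal
At (1, 0): LHS = 1, RHS = 1 → equal

So the claim does hold at both of these boundary points, even though it is not an identity.

Answer: Yes, holds at both test points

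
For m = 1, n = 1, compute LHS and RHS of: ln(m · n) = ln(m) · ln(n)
LHS = ln(1 · 1) = 0
RHS = ln(1) · ln(1) = 0

LHS = RHS: the two sides agree.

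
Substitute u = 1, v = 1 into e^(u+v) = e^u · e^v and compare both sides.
LHS = e^(1+1) = e^2 ≈ 7.389
RHS = e^1 · e^1 = e^2 ≈ 7.389

LHS = RHS: the two sides agree.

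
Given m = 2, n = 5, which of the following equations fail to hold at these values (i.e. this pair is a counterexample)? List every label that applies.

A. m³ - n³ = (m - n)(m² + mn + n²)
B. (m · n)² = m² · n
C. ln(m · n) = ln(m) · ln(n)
B, C

Evaluating each claim at the given values:
A. LHS = -117, RHS = -117 → holds here (LHS = RHS)
B. LHS = 100, RHS = 20 → fails here (LHS ≠ RHS)
C. LHS = ln(10) ≈ 2.303, RHS = ln(2)·ln(5) ≈ 1.116 → fails here (LHS ≠ RHS)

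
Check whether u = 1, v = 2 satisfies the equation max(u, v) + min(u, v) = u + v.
Substituting u = 1, v = 2:

LHS = max(1, 2) + min(1, 2) = 3
RHS = 1 + 2 = 3

LHS = RHS, so the equation holds at this point.

Answer: Holds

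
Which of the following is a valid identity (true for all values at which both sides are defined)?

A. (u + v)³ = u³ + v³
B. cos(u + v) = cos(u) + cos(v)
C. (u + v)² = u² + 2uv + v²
A: fails at (4, 6) — LHS = 1000, RHS = 280.
B: fails at (4, 6) — LHS = cos(10) ≈ -0.8391, RHS = cos(4) + cos(6) ≈ 0.3065.
C: holds — e.g. at (1, 2), both sides equal 9.

Answer: C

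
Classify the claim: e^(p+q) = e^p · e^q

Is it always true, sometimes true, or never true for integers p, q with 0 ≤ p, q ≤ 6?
The identity holds for every pair in the range. For instance at (p, q) = (4, 0): both sides equal e^4 ≈ 54.6.

Answer: Always true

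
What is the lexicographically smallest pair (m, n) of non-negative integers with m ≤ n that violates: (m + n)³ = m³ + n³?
(m, n) = (1, 1)

At (0, 1): both sides equal 1, so it holds there.

Substituting (1, 1) into the claim:
LHS = (1 + 1)³ = 8
RHS = 1³ + 1³ = 2

Since LHS ≠ RHS, this pair disproves the claim, and no lexicographically smaller pair (m ≤ n, non-negative integers) does.

For instance (5, 5) is also a counterexample (LHS = 1000, RHS = 250), but it's lexicographically larger.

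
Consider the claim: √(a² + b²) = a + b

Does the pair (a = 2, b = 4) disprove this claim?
Substituting a = 2, b = 4:
LHS = √(2² + 4²) = 2·√(5) ≈ 4.472
RHS = 2 + 4 = 6

Since LHS ≠ RHS, this pair disproves the claim.

Answer: Yes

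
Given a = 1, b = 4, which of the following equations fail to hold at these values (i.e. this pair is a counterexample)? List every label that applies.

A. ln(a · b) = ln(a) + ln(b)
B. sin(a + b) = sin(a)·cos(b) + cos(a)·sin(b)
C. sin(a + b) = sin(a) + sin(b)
C

Evaluating each claim at the given values:
A. LHS = ln(4) ≈ 1.386, RHS = ln(4) ≈ 1.386 → holds here (LHS = RHS)
B. LHS = sin(5) ≈ -0.9589, RHS = sin(1)·cos(4) + sin(4)·cos(1) ≈ -0.9589 → holds here (LHS = RHS)
C. LHS = sin(5) ≈ -0.9589, RHS = sin(4) + sin(1) ≈ 0.08467 → fails here (LHS ≠ RHS)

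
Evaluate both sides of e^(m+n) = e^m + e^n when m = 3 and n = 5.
LHS = e^(3+5) = e^8 ≈ 2981
RHS = e^3 + e^5 ≈ 168.5

LHS ≠ RHS (they differ by about 2812), so the equation does not hold here.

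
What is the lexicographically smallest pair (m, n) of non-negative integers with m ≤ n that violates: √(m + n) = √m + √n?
(m, n) = (1, 1)

At (0, 3): both sides equal √(3) ≈ 1.732, so it holds there.
At (0, 7): both sides equal √(7) ≈ 2.646, so it holds there.

Substituting (1, 1) into the claim:
LHS = √(1 + 1) = √(2) ≈ 1.414
RHS = √1 + √1 = 2

Since LHS ≠ RHS, this pair disproves the claim, and no lexicographically smaller pair (m ≤ n, non-negative integers) does.

For instance (1, 4) is also a counterexample (LHS = √(5) ≈ 2.236, RHS = 3), but it's lexicographically larger.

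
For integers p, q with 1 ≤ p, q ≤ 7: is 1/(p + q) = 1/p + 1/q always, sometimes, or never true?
Never true

The claim fails for every pair in the range. For instance at (p, q) = (4, 3): LHS = 1/7, RHS = 7/12.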